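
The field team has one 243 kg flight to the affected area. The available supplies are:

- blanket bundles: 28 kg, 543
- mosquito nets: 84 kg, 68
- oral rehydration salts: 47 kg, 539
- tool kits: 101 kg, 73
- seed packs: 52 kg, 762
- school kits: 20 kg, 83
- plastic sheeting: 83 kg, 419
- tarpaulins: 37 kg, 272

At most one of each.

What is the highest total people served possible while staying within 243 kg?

2346

Taking the top-ratio supplies first gives blanket bundles + oral rehydration salts + seed packs + school kits + tarpaulins for 2199 (184 kg).
Replace tarpaulins with plastic sheeting: the trade gains 147 net, giving 2346 at 230 kg.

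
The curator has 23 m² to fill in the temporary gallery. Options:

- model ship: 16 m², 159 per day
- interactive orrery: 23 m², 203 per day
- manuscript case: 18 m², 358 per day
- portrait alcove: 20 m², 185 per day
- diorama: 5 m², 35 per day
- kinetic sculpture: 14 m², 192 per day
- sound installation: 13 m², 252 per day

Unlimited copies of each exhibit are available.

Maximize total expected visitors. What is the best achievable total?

393

Best packing: manuscript case + diorama — 23 m², 393 total.
Every other selection either busts 23 m² or fails to beat 393.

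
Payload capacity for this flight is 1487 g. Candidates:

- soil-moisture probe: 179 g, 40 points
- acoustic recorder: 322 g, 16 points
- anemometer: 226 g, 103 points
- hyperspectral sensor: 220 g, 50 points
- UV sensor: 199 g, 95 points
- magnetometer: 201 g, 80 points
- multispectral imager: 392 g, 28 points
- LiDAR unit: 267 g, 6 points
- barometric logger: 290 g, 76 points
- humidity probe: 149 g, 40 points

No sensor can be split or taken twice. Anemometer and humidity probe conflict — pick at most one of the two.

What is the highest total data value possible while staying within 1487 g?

444

Best packing: soil-moisture probe + anemometer + hyperspectral sensor + UV sensor + magnetometer + barometric logger — 1315 g, 444 total.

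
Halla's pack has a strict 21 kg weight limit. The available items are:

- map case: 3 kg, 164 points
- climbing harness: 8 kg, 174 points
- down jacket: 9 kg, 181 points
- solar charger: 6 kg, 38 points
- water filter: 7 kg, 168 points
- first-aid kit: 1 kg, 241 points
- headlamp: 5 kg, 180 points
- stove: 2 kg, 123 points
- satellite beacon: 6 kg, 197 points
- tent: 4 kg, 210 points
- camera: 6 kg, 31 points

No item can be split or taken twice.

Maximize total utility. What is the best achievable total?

1115

Map case + first-aid kit + headlamp + stove + satellite beacon + tent uses 21 of the 21 kg and totals 1115.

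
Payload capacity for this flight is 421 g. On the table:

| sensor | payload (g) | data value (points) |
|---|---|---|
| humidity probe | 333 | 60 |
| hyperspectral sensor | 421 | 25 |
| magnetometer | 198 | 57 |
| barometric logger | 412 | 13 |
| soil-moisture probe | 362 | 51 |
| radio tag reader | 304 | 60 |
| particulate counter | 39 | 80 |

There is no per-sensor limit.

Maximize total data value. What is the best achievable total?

800

The ratio ordering already packs tightly: 10×particulate counter, 390 g, 800.
The spare 31 g is too small for any remaining sensor, and no exchange beats 800.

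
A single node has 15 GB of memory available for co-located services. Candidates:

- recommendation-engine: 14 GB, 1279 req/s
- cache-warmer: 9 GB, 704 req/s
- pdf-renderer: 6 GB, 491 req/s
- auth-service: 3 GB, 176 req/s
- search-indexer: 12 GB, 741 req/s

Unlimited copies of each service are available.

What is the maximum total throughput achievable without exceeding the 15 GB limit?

1279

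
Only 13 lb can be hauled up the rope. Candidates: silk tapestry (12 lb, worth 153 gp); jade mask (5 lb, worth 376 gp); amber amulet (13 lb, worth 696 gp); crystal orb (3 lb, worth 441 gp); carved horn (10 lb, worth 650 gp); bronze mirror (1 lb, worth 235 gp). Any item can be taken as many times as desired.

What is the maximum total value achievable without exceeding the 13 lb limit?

3055

Density check — bronze mirror 235.00, crystal orb 147.00, jade mask 75.20, carved horn 65.00 are the best per lb.
Taking 13×bronze mirror: 13 lb used, 3055 in value.
Nothing else within 13 lb beats 3055.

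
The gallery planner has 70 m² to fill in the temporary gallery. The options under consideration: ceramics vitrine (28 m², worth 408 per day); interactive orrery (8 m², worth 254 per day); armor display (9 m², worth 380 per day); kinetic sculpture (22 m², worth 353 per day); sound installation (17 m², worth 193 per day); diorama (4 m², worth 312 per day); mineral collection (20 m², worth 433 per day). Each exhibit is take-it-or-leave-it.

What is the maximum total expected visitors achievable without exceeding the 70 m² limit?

Filling by ratio: interactive orrery + armor display + kinetic sculpture + diorama + mineral collection for 1732, with 7 m² left unused.
The 22 m² tied up in kinetic sculpture is better spent on ceramics vitrine — total rises to 1787 (69 m²).
The spare 1 m² is too small for any remaining exhibit, and no exchange beats 1787.

1787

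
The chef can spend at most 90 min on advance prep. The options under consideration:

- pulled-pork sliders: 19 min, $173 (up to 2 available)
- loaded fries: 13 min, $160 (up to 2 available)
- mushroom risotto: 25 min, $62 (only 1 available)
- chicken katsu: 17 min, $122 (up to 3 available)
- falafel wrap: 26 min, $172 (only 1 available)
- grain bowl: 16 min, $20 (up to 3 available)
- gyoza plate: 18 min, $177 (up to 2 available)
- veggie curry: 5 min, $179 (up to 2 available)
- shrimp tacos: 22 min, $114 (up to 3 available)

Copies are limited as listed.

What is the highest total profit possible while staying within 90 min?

Best packing: 2×loaded fries + chicken katsu + 2×gyoza plate + 2×veggie curry — 89 min, 1154 total.
No other feasible combination exceeds 1154.

1154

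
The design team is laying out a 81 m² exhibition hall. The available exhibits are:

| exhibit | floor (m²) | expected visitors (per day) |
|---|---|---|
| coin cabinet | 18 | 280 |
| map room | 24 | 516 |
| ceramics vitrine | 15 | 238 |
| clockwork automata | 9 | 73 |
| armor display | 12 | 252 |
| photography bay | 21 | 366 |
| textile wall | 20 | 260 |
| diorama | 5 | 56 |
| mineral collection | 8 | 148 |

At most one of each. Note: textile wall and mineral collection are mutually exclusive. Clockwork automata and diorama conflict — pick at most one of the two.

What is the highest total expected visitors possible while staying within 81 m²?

Best packing: map room + ceramics vitrine + armor display + photography bay + mineral collection — 80 m², 1520 total.
The closest alternative, coin cabinet + map room + armor display + photography bay + diorama, reaches only 1470.

1520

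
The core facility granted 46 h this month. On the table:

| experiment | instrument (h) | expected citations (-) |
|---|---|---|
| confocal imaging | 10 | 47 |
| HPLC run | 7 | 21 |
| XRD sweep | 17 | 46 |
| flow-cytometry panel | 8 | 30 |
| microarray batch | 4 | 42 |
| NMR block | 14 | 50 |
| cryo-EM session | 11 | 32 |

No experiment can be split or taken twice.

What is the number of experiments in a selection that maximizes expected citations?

5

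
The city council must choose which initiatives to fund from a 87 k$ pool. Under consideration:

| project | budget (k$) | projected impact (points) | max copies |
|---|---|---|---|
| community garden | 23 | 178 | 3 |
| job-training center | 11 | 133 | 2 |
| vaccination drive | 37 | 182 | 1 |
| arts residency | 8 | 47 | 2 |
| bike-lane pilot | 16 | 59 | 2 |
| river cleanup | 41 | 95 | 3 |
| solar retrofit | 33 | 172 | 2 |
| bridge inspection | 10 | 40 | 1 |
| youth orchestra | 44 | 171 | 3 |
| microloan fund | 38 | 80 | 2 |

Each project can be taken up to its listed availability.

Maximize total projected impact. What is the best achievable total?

716

Ranking by ratio (projected impact/k$): job-training center 12.09, community garden 7.74, arts residency 5.88.
Taking 2×community garden + 2×job-training center + 2×arts residency: 84 k$ used, 716 in projected impact.
The spare 3 k$ is too small for any remaining project, and no exchange beats 716.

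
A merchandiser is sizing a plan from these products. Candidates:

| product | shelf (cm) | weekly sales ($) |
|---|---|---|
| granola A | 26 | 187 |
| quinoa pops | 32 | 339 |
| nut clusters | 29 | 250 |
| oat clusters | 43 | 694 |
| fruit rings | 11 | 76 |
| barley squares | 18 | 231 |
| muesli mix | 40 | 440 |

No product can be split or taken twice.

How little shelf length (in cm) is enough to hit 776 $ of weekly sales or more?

Need the lightest bundle worth ≥ 776.
oat clusters + barley squares reaches 925 using 61 cm.
Any bundle with less than 61 cm falls short of 776.

61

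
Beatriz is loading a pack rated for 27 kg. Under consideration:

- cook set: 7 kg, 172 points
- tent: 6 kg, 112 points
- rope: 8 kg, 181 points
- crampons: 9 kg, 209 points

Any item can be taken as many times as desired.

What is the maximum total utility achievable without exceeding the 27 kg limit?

628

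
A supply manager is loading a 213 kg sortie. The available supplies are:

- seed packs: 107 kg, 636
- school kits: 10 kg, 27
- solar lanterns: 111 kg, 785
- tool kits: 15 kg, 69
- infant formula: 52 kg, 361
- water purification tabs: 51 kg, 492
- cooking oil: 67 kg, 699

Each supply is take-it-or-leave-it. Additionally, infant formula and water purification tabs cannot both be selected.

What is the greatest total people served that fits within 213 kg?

1580

School kits + solar lanterns + tool kits + cooking oil uses 203 of the 213 kg and totals 1580.
Next best is solar lanterns + tool kits + cooking oil at 1553 (193 kg) — short by 27.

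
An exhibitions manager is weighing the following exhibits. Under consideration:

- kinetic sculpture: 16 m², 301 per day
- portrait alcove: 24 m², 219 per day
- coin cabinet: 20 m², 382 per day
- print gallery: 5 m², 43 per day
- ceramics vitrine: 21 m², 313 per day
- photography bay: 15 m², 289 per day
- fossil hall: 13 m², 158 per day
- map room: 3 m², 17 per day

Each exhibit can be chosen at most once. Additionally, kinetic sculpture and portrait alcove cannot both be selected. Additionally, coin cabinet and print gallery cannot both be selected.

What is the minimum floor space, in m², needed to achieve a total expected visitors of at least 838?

49

Minimise m² subject to total expected visitors ≥ 838.
kinetic sculpture + coin cabinet + fossil hall: 841 expected visitors at 49 m².
No combination under 49 m² hits 838.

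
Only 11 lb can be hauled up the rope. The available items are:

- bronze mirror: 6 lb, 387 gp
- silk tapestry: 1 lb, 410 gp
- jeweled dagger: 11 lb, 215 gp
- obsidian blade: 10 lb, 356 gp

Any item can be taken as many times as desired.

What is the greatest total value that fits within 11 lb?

4510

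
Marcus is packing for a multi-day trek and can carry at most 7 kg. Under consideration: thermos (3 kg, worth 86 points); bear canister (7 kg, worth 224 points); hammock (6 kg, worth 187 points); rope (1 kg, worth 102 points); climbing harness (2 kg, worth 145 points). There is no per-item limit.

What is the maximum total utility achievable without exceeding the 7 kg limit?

Density check — rope 102.00, climbing harness 72.50, bear canister 32.00, hammock 31.17 are the best per kg.
7×rope uses 7 of the 7 kg and totals 714.
No other feasible combination exceeds 714.

714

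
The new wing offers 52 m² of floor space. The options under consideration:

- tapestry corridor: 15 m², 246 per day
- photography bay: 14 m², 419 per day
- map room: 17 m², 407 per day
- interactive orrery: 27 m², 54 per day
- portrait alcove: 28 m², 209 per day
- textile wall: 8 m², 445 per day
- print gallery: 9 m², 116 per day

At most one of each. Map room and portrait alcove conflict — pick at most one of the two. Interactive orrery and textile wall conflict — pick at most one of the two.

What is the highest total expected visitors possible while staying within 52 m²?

By expected visitors per m²: textile wall 55.62, photography bay 29.93, map room 23.94 lead.
Photography bay + map room + textile wall + print gallery uses 48 of the 52 m² and totals 1387.

1387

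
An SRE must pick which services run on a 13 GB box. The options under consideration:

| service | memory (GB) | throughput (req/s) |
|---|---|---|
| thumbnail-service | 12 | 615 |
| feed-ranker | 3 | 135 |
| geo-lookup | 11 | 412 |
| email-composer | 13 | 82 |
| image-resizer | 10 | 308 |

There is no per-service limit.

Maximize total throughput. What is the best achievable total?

615

Thumbnail-service uses 12 of the 13 GB and totals 615.
That's the maximum — no swap from here does better than 615.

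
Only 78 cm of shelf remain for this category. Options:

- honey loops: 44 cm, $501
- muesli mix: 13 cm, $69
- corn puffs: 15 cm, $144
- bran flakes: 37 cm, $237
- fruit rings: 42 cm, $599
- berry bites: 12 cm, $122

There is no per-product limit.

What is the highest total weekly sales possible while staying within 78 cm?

By weekly sales per cm: fruit rings 14.26, honey loops 11.39, berry bites 10.17 lead.
Best packing: fruit rings + 3×berry bites — 78 cm, 965 total.
That's the maximum — no swap from here does better than 965.

965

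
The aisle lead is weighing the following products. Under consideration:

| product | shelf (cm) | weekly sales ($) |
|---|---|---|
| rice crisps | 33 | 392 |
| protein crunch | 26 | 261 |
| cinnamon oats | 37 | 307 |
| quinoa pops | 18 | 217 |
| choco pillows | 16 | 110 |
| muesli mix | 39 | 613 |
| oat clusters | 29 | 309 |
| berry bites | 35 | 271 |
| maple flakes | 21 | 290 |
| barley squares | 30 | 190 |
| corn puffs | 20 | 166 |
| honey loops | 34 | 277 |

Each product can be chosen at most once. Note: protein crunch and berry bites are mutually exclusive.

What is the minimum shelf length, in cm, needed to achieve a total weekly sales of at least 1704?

137

Need the lightest bundle worth ≥ 1704.
Taking rice crisps + protein crunch + quinoa pops + muesli mix + maple flakes gives 1773 (≥ 1704) for 137 cm.
No combination under 137 cm hits 1704.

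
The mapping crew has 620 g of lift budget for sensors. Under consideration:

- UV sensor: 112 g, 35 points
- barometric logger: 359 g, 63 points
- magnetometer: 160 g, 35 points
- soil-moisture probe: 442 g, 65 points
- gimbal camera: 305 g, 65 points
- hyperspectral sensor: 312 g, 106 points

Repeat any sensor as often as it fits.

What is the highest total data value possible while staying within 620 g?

By data value per g: hyperspectral sensor 0.34, UV sensor 0.31, magnetometer 0.22 lead.
The ratio ordering already packs tightly: 2×UV sensor + hyperspectral sensor, 536 g, 176.
Nothing else within 620 g beats 176.

176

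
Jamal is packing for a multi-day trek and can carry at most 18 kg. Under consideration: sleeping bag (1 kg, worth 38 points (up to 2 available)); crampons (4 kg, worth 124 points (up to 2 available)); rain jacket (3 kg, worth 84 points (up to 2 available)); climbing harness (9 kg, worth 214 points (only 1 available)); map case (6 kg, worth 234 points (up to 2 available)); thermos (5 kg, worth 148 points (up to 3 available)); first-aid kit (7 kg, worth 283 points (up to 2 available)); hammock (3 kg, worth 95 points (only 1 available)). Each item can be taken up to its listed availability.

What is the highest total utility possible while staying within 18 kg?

699

By utility per kg: first-aid kit 40.43, map case 39.00, sleeping bag 38.00, hammock 31.67 lead.
A density-first pass picks 2×sleeping bag + 2×first-aid kit — 642 at 16 kg.
The 1 kg tied up in sleeping bag is better spent on hammock — total rises to 699 (18 kg).
No other feasible combination exceeds 699.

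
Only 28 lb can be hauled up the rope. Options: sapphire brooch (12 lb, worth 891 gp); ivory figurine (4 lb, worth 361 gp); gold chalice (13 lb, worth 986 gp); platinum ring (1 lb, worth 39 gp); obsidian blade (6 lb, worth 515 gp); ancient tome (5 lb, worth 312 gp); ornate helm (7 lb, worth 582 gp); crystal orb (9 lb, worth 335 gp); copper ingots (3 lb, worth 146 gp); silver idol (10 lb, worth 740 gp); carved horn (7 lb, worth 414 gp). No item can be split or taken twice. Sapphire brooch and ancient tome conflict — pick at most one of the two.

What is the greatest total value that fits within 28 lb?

Best packing: ivory figurine + platinum ring + obsidian blade + ornate helm + silver idol — 28 lb, 2237 total.
No other feasible combination exceeds 2237.

2237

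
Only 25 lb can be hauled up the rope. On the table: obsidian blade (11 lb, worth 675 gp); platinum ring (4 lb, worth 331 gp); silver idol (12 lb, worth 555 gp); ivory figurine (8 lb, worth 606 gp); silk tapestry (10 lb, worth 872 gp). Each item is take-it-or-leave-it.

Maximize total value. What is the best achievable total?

Greedy by ratio would take platinum ring + ivory figurine + silk tapestry: 22 lb used, total 1809.
The 8 lb tied up in ivory figurine is better spent on obsidian blade — total rises to 1878 (25 lb).
Next best is platinum ring + ivory figurine + silk tapestry at 1809 (22 lb) — short by 69.

1878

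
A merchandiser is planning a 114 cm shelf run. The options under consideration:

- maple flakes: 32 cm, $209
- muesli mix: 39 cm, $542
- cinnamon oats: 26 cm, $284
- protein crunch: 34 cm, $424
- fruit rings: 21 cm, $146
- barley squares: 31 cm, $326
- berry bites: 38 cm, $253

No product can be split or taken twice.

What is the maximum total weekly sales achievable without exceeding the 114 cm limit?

Greedy by ratio would take muesli mix + cinnamon oats + protein crunch: 99 cm used, total 1250.
Replace cinnamon oats with barley squares: the trade gains 42 net, giving 1292 at 104 cm.
The spare 10 cm is too small for any remaining product, and no exchange beats 1292.

1292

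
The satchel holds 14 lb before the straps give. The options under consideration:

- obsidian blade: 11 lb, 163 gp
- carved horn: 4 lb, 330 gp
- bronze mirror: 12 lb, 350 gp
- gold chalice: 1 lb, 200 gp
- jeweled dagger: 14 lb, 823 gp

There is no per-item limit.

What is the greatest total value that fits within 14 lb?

2800

14×gold chalice uses 14 of the 14 lb and totals 2800.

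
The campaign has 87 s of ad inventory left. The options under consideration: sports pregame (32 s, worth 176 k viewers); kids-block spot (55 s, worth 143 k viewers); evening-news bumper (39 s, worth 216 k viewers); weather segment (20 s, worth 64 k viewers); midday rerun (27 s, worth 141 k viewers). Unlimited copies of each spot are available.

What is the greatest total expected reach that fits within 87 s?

Taking the top-ratio spots first gives 2×evening-news bumper for 432 (78 s).
The 78 s tied up in 2×evening-news bumper is better spent on sports pregame + 2×midday rerun — total rises to 458 (86 s).
No other feasible combination exceeds 458.

458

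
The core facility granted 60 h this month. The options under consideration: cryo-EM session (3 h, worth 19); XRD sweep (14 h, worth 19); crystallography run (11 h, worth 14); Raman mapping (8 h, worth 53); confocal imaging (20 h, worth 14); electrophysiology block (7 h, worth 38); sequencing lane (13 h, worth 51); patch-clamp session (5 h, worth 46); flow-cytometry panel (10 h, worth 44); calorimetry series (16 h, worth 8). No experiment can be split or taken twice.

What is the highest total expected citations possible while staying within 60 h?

270

Ranking by ratio (expected citations/h): patch-clamp session 9.20, Raman mapping 6.62, cryo-EM session 6.33, electrophysiology block 5.43.
Best packing: cryo-EM session + XRD sweep + Raman mapping + electrophysiology block + sequencing lane + patch-clamp session + flow-cytometry panel — 60 h, 270 total.
No other feasible combination exceeds 270.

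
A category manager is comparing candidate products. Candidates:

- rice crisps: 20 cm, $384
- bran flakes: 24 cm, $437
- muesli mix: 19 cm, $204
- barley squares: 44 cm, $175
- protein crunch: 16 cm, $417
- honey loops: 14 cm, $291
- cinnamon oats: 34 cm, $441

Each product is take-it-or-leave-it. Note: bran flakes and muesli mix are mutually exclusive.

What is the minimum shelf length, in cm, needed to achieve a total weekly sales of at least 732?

Minimise cm subject to total weekly sales ≥ 732.
Taking rice crisps + protein crunch gives 801 (≥ 732) for 36 cm.
No combination under 36 cm hits 732.

36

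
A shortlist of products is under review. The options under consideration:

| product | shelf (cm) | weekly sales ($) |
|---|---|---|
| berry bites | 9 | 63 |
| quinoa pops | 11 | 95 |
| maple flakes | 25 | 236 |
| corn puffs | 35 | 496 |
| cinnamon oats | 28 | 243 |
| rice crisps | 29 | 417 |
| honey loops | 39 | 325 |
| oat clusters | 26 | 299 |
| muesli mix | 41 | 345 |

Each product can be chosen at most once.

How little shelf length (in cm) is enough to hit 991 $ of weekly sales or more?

Need the lightest bundle worth ≥ 991.
Taking quinoa pops + corn puffs + rice crisps gives 1008 (≥ 991) for 75 cm.
No combination under 75 cm hits 991.

75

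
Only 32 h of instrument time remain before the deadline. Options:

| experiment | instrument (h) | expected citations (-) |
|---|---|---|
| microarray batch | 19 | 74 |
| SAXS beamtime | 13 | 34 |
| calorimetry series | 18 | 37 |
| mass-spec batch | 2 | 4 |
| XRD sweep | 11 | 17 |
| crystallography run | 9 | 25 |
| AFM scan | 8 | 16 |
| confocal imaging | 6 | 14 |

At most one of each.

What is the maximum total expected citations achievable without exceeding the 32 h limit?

108

Ranking by ratio (expected citations/h): microarray batch 3.89, crystallography run 2.78, SAXS beamtime 2.62.
Taking the top-ratio experiments first gives microarray batch + mass-spec batch + crystallography run for 103 (30 h).
The 11 h tied up in mass-spec batch and crystallography run is better spent on SAXS beamtime — total rises to 108 (32 h).
An exhaustive check of the 256 subsets confirms 108.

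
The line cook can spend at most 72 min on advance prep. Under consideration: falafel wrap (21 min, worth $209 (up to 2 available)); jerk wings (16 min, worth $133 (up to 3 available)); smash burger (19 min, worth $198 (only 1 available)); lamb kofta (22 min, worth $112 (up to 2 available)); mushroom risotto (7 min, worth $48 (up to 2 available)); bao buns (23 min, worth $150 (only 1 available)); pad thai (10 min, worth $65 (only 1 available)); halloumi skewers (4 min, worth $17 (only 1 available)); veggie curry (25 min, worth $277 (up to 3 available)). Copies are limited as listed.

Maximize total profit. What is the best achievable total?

763

By profit per min: veggie curry 11.08, smash burger 10.42, falafel wrap 9.95, jerk wings 8.31 lead.
Filling by ratio: smash burger + 2×veggie curry for 752, with 3 min left unused.
The 19 min tied up in smash burger is better spent on falafel wrap — total rises to 763 (71 min).
Every other selection either busts 72 min or exceeds an availability limit or fails to beat 763.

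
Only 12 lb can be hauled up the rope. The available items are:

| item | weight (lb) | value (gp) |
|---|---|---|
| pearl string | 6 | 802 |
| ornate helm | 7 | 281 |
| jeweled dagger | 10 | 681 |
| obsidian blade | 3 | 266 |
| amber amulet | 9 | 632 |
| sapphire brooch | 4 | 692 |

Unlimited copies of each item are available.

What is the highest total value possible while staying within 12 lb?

2076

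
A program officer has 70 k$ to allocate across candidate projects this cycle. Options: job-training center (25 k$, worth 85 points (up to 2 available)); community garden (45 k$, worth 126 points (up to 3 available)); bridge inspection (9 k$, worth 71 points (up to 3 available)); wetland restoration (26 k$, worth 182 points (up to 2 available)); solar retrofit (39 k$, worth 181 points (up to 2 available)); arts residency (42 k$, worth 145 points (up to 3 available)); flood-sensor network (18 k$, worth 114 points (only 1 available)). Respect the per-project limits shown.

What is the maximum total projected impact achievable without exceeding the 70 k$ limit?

By projected impact per k$: bridge inspection 7.89, wetland restoration 7.00, flood-sensor network 6.33, solar retrofit 4.64 lead.
Filling by ratio: 3×bridge inspection + wetland restoration for 395, with 17 k$ left unused.
The 9 k$ tied up in bridge inspection is better spent on wetland restoration — total rises to 506 (70 k$).
No other feasible combination exceeds 506.

506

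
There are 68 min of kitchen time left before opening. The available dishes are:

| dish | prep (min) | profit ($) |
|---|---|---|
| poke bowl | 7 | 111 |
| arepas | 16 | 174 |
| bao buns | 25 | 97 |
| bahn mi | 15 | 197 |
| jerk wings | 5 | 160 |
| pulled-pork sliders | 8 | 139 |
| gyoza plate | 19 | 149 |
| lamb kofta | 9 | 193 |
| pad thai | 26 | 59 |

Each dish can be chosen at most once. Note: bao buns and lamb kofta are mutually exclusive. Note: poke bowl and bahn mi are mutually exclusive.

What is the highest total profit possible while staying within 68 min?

926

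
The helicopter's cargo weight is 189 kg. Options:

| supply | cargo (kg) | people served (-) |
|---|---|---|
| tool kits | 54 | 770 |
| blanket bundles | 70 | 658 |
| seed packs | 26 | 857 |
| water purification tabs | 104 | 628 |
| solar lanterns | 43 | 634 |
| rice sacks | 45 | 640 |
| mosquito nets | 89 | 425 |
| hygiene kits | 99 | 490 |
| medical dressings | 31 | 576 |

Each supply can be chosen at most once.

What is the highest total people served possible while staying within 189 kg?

2901

Filling by ratio: tool kits + seed packs + solar lanterns + medical dressings for 2837, with 35 kg left unused.
Dropping medical dressings frees 31 kg; slotting in rice sacks (45 kg) lifts the total to 2901 at 168 kg.
Every other selection either busts 189 kg or fails to beat 2901.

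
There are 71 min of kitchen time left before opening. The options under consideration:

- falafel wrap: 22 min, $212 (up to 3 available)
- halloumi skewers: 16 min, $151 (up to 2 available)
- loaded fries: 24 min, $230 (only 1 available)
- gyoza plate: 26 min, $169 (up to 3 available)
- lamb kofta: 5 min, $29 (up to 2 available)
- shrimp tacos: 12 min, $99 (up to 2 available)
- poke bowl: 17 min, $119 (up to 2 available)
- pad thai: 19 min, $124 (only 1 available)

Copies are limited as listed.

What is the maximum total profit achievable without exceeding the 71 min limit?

665

By profit per min: falafel wrap 9.64, loaded fries 9.58, halloumi skewers 9.44, shrimp tacos 8.25 lead.
Best packing: 3×falafel wrap + lamb kofta — 71 min, 665 total.
Nothing else within 71 min beats 665.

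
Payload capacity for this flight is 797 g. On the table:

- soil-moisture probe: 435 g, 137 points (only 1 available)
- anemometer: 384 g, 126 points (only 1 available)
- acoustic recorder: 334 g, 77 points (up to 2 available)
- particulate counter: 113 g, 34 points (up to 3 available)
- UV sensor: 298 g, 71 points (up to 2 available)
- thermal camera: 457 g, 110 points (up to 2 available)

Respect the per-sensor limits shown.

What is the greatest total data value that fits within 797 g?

Greedy by ratio would take anemometer + 3×particulate counter: 723 g used, total 228.
The 384 g tied up in anemometer is better spent on soil-moisture probe — total rises to 239 (774 g).

239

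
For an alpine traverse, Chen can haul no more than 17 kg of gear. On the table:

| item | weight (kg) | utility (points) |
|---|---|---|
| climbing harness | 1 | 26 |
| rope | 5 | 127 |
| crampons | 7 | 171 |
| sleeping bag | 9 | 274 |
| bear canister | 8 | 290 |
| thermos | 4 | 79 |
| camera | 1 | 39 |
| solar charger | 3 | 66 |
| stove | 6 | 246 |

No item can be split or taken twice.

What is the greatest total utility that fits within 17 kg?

602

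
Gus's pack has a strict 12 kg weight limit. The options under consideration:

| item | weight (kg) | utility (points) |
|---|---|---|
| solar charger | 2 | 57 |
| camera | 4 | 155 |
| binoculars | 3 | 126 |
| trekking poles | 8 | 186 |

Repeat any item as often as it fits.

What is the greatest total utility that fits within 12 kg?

504

4×binoculars uses 12 of the 12 kg and totals 504.
That's the maximum — no swap from here does better than 504.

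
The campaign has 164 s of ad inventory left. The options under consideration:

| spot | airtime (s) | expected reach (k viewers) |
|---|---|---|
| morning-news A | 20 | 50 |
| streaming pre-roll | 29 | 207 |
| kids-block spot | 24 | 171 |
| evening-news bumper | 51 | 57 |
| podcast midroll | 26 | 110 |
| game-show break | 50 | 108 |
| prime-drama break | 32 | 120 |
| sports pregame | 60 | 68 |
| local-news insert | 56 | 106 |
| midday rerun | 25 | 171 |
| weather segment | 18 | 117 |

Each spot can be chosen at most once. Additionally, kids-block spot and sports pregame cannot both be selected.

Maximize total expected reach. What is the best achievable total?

896

By expected reach per s: streaming pre-roll 7.14, kids-block spot 7.12, midday rerun 6.84, weather segment 6.50 lead.
Streaming pre-roll + kids-block spot + podcast midroll + prime-drama break + midday rerun + weather segment uses 154 of the 164 s and totals 896.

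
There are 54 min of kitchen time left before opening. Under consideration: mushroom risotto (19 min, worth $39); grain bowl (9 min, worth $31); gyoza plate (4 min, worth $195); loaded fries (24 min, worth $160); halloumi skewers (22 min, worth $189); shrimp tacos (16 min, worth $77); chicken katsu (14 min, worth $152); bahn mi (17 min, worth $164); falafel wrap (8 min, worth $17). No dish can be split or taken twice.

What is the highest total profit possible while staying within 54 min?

588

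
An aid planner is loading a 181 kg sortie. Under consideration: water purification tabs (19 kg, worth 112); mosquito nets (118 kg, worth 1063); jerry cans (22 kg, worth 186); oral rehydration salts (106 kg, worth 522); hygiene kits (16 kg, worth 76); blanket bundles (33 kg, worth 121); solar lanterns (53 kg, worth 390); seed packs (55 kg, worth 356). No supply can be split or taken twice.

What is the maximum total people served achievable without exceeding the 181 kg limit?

1453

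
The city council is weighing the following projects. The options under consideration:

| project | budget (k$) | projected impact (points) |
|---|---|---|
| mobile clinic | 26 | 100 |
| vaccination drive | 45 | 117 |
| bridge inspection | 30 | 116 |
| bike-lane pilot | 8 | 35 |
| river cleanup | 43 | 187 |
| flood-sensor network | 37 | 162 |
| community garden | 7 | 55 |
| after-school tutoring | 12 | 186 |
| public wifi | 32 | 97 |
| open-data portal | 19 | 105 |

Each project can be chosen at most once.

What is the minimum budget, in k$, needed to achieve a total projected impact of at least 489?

Need the lightest bundle worth ≥ 489.
flood-sensor network + community garden + after-school tutoring + open-data portal: 508 projected impact at 75 k$.
Below 75 k$ the best achievable stays under 489.

75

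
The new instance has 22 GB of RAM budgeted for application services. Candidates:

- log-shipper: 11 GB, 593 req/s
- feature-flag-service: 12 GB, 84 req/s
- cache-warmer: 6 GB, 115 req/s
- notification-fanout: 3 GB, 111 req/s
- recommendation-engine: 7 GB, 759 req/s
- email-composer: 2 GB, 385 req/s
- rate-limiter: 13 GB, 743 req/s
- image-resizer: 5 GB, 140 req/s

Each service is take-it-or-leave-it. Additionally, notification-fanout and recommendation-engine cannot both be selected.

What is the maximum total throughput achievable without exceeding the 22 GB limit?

1887

Ranking by ratio (throughput/GB): email-composer 192.50, recommendation-engine 108.43, rate-limiter 57.15.
Best packing: recommendation-engine + email-composer + rate-limiter — 22 GB, 1887 total.
Nothing else feasible within 22 GB beats 1887.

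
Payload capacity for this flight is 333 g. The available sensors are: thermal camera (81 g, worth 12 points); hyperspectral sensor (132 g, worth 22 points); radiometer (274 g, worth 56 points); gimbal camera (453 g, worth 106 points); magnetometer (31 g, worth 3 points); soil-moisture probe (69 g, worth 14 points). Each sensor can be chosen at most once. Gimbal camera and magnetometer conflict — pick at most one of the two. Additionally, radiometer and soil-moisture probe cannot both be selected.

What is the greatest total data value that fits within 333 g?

59

Ranking by ratio (data value/g): gimbal camera 0.23, radiometer 0.20, soil-moisture probe 0.20.
The ratio ordering already packs tightly: radiometer + magnetometer, 305 g, 59.
Next best is radiometer at 56 (274 g) — short by 3.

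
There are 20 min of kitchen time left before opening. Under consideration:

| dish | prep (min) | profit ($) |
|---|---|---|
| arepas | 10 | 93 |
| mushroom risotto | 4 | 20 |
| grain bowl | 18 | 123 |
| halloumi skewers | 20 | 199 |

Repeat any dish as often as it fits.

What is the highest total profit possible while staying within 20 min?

Halloumi skewers uses 20 of the 20 min and totals 199.
That's the maximum — no swap from here does better than 199.

199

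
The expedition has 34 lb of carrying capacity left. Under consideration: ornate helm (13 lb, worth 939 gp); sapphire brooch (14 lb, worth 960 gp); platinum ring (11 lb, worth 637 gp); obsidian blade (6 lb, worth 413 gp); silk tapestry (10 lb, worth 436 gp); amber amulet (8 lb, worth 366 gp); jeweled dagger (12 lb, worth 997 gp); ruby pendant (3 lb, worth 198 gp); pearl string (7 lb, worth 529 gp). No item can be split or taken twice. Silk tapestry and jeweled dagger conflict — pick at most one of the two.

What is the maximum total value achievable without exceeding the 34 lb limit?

2547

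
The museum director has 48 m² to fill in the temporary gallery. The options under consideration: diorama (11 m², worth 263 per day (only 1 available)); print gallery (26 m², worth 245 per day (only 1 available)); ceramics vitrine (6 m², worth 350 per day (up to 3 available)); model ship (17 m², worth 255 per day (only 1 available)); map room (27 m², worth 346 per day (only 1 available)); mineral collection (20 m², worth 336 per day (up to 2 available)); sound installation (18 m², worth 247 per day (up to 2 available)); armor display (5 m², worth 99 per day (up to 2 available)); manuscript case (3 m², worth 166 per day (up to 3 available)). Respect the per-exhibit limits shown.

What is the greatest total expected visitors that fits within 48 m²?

Ranking by ratio (expected visitors/m²): ceramics vitrine 58.33, manuscript case 55.33, diorama 23.91.
Taking diorama + 3×ceramics vitrine + 2×armor display + 3×manuscript case: 48 m² used, 2009 in expected visitors.
Nothing else within 48 m² beats 2009.

2009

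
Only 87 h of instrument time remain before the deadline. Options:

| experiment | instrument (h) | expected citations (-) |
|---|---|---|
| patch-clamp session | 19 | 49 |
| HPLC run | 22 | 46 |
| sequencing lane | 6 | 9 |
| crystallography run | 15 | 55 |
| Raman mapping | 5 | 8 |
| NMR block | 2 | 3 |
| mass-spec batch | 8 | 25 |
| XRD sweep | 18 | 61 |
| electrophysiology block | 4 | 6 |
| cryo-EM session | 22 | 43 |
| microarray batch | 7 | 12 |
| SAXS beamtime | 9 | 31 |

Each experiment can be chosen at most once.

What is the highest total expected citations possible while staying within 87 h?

250

Taking patch-clamp session + sequencing lane + crystallography run + Raman mapping + mass-spec batch + XRD sweep + microarray batch + SAXS beamtime: 87 h used, 250 in expected citations.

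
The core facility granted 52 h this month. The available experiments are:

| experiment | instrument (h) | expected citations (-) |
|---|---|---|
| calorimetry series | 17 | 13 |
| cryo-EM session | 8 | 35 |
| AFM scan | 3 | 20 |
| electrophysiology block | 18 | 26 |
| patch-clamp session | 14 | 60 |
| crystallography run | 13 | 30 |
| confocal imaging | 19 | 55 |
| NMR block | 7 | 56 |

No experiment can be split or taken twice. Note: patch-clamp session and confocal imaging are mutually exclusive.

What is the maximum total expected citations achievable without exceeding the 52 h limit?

Ranking by ratio (expected citations/h): NMR block 8.00, AFM scan 6.67, cryo-EM session 4.38, patch-clamp session 4.29.
Cryo-EM session + AFM scan + patch-clamp session + crystallography run + NMR block uses 45 of the 52 h and totals 201.
The closest alternative, cryo-EM session + AFM scan + electrophysiology block + patch-clamp session + NMR block, reaches only 197.

201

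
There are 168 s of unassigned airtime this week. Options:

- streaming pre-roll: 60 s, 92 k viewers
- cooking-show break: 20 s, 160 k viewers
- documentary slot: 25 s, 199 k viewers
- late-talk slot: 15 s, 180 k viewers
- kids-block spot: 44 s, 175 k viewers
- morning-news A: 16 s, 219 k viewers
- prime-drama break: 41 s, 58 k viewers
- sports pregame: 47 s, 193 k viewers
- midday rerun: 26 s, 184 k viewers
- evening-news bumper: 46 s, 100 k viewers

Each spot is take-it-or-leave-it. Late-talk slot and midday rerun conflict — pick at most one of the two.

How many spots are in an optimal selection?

The maximum expected reach within 168 s is 1126.
cooking-show break + documentary slot + late-talk slot + kids-block spot + morning-news A + sports pregame hits 1126 at 167 s.
All optima have 6 spots.

6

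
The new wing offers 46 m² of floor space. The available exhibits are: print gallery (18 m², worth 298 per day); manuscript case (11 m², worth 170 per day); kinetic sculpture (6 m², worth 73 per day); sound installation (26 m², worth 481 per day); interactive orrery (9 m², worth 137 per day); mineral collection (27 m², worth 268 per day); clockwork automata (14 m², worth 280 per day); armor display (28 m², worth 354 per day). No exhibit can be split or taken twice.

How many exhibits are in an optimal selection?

Optimal total is 834.
One optimal bundle: kinetic sculpture + sound installation + clockwork automata (46 m²).
Any selection reaching 834 contains exactly 3 exhibits.

3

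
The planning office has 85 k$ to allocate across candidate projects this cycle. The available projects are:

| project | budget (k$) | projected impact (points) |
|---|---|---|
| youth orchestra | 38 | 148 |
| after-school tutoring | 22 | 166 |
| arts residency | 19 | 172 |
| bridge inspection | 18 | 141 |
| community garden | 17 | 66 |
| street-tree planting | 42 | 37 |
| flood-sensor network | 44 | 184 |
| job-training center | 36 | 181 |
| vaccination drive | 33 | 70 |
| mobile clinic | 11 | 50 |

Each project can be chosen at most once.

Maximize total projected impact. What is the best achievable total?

The ratio heuristic lands on after-school tutoring + arts residency + bridge inspection + mobile clinic (529) but leaves 15 k$ idle.
Replace mobile clinic with community garden: the trade gains 16 net, giving 545 at 76 k$.
No other feasible combination exceeds 545.

545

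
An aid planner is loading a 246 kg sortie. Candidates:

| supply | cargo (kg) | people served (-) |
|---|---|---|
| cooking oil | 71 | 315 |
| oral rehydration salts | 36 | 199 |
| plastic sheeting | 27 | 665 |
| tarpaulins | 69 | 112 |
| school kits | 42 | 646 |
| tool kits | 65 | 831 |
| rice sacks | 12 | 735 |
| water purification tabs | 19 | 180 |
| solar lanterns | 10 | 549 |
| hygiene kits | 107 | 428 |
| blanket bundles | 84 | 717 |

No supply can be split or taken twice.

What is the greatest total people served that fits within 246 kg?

Ranking by ratio (people served/kg): rice sacks 61.25, solar lanterns 54.90, plastic sheeting 24.63, school kits 15.38.
The ratio heuristic lands on oral rehydration salts + plastic sheeting + school kits + tool kits + rice sacks + water purification tabs + solar lanterns (3805) but leaves 35 kg idle.
The 55 kg tied up in oral rehydration salts and water purification tabs is better spent on blanket bundles — total rises to 4143 (240 kg).
Next best is cooking oil + plastic sheeting + school kits + tool kits + rice sacks + water purification tabs + solar lanterns at 3921 (246 kg) — short by 222.

4143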